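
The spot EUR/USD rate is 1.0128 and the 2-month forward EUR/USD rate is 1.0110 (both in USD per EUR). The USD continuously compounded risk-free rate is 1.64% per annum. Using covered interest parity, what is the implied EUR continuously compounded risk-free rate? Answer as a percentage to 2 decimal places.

F = S·e^((r_USD − r_EUR)T) ⇒ r_EUR = r_USD − ln(F/S)/T
ln(1.0110/1.0128) = -0.001779; /(2/12) = -0.010674
r_EUR = 0.0164 + 0.010674 = 0.027074
r_EUR = 2.71%

2.71%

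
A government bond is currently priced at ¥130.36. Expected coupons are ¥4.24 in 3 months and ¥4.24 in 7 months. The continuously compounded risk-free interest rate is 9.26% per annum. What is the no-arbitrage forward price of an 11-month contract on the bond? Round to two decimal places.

PV(coupons) I = 4.24·e^(−0.0926·3/12) + 4.24·e^(−0.0926·7/12)
I = 4.1430 + 4.0170 = 8.1600
F = (S − I)·e^(rT) = (130.36 − 8.1600) · e^(0.0926·11/12)
= 122.2000 · e^0.084883 = 122.2000 × 1.088590 = ¥133.03

¥133.03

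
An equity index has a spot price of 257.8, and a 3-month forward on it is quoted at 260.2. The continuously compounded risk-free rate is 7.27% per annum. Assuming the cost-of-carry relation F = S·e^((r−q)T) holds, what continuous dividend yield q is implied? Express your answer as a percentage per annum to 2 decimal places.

From F = S·e^((r−q)T): (r − q) = ln(F/S)/T
ln(260.2/257.8) = ln(1.009310) = 0.009267
(r − q) = 0.009267 / (3/12) = 0.037068
q = r − ln(F/S)/T = 0.0727 − 0.037068 = 0.035632
q = 3.56%

3.56%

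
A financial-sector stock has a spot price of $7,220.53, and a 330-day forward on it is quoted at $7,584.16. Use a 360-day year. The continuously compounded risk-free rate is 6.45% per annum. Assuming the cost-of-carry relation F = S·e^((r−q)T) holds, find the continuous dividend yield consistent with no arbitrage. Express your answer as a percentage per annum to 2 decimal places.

From F = S·e^((r−q)T): (r − q) = ln(F/S)/T
ln(7584.16/7220.53) = ln(1.050361) = 0.049134
(r − q) = 0.049134 / (330/360) = 0.053601
q = r − ln(F/S)/T = 0.0645 − 0.053601 = 0.010899
q = 1.09%

1.09%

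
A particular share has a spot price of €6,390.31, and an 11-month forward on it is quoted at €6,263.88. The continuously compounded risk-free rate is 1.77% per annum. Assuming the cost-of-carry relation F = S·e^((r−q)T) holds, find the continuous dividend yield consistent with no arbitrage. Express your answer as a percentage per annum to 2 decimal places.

3.95%

From F = S·e^((r−q)T): (r − q) = ln(F/S)/T
ln(6263.88/6390.31) = ln(0.980215) = -0.019983
(r − q) = -0.019983 / (11/12) = -0.021800
q = r − ln(F/S)/T = 0.0177 + 0.021800 = 0.039500
q = 3.95%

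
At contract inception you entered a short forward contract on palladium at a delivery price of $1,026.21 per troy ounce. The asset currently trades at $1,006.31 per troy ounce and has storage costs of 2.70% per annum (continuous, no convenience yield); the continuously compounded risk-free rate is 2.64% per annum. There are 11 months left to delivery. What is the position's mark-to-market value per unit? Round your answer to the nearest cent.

Current fair forward for the remaining 11 months: F = S·e^((r + u)·T), (r + u) = 0.0264 + 0.0270 = 0.0534
F = 1006.31 · e^(0.0534 × 11/12) = 1006.31 × 1.05016784 = 1056.7944
Value of long forward = (F − K)·e^(−rT) = (1056.7944 − 1026.21) · e^(−0.0264·11/12)
= 30.5844 × 0.97609047 = 29.85
Short position value = −(long value) = -$29.85

-$29.85 per troy ounce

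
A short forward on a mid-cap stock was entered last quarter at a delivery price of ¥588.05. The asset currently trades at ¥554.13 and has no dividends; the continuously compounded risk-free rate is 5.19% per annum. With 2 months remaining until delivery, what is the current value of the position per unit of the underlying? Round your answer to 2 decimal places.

Current fair forward for the remaining 2 months: F = S·e^(r·T), r = 0.0519
F = 554.13 · e^(0.0519 × 2/12) = 554.13 × 1.008688 = 558.9443
Value of long forward = (F − K)·e^(−rT) = (558.9443 − 588.05) · e^(−0.0519·2/12)
= -29.1057 × 0.991387 = -28.86
Short position value = −(long value) = ¥28.86

¥28.86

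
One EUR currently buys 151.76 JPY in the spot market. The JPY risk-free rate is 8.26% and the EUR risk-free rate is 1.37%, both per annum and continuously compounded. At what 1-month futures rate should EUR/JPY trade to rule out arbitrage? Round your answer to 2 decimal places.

F = S·e^((r_JPY − r_EUR)T) = 151.76 · e^((0.0826 − 0.0137) × 1/12)
= 151.76 · e^0.005742 = 151.76 × 1.005759
F = 152.63 JPY per EUR

152.63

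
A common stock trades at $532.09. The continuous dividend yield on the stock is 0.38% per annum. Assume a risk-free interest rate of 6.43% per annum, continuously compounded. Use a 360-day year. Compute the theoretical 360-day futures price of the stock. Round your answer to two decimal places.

$565.28

F = S·e^((r − q)T) = 532.09 · e^((0.0643 − 0.0038) × 360/360)
= 532.09 · e^0.060500 = 532.09 × 1.062368
F = $565.28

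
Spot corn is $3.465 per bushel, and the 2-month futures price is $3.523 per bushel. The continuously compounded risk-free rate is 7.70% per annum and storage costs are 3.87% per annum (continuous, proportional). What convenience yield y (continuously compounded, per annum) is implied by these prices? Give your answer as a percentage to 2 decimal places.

F = S·e^((r+u−y)T) ⇒ (r+u−y) = ln(F/S)/T
ln(3.523/3.465) = 0.016600; /T ⇒ 0.099600
y = r + u − ln(F/S)/T = 0.0770 + 0.0387 − 0.099600 = 0.016100
y = 1.61%

1.61%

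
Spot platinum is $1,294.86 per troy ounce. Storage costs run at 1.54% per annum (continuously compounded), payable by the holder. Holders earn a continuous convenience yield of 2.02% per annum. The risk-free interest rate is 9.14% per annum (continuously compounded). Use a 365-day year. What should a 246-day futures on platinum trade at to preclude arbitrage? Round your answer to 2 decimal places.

$1,372.68 per troy ounce

Net carry = r + u − y = 0.0914 + 0.0154 − 0.0202 = 0.0866
F = S·e^((r+u−y)T) = 1294.86 · e^(0.0866 × 246/365) = 1294.86 · e^0.05836603
= 1294.86 × 1.06010295 = $1,372.68 per troy ounce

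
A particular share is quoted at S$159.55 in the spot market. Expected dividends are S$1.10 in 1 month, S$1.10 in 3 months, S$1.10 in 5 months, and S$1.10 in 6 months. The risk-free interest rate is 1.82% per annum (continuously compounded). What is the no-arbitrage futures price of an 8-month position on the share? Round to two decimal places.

S$157.07

PV(dividends) I = 1.10·e^(−0.0182·1/12) + 1.10·e^(−0.0182·3/12) + 1.10·e^(−0.0182·5/12) + 1.10·e^(−0.0182·6/12)
I = 1.0983 + 1.0950 + 1.0917 + 1.0900 = 4.3750
F = (S − I)·e^(rT) = (159.55 − 4.3750) · e^(0.0182·8/12)
= 155.1750 · e^0.012133 = 155.1750 × 1.012207 = S$157.07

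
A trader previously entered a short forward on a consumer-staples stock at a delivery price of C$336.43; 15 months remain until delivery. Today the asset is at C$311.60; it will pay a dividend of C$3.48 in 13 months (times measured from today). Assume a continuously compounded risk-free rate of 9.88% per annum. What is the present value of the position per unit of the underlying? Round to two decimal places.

-C$11.13

PV(remaining dividends) I = 3.48·e^(−0.0988·13/12) = 3.1268
Current forward F = (S − I)·e^(rT) = (311.60 − 3.1268)·e^(0.0988·15/12) = 308.4732 × 1.131450 = 349.0220
Value (long) = (F − K)·e^(−rT) = (349.0220 − 336.43) × 0.883822 = 11.1291
Short position value = −(long value) = -C$11.13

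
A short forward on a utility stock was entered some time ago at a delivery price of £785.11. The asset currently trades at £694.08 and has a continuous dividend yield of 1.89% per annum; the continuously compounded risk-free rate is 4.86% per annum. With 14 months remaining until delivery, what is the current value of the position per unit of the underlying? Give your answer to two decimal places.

Current fair forward for the remaining 14 months: F = S·e^((r − q)·T), (r − q) = 0.0486 − 0.0189 = 0.0297
F = 694.08 · e^(0.0297 × 14/12) = 694.08 × 1.035257 = 718.5512
Value of long forward = (F − K)·e^(−rT) = (718.5512 − 785.11) · e^(−0.0486·14/12)
= -66.5588 × 0.944877 = -62.89
Short position value = −(long value) = £62.89

£62.89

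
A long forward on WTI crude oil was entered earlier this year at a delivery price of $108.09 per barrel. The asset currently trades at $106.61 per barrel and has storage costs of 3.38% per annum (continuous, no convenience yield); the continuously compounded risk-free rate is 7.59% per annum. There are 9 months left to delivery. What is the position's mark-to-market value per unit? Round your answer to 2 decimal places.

Current fair forward for the remaining 9 months: F = S·e^((r + u)·T), (r + u) = 0.0759 + 0.0338 = 0.1097
F = 106.61 · e^(0.1097 × 9/12) = 106.61 × 1.085754 = 115.7522
Value of long forward = (F − K)·e^(−rT) = (115.7522 − 108.09) · e^(−0.0759·9/12)
= 7.6622 × 0.944665 = 7.24

$7.24 per barrel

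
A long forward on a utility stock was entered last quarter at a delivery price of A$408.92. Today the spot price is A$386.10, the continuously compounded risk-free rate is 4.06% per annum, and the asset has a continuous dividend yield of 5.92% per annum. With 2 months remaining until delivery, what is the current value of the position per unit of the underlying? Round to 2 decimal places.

-A$23.85

Current fair forward for the remaining 2 months: F = S·e^((r − q)·T), (r − q) = 0.0406 − 0.0592 = -0.0186
F = 386.10 · e^(-0.0186 × 2/12) = 386.10 × 0.996905 = 384.9050
Value of long forward = (F − K)·e^(−rT) = (384.9050 − 408.92) · e^(−0.0406·2/12)
= -24.0150 × 0.993256 = -23.85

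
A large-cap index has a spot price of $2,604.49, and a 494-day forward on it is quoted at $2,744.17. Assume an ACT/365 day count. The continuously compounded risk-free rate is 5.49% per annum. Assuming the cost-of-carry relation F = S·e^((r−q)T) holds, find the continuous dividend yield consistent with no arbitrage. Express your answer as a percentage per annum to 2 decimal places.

1.63%

From F = S·e^((r−q)T): (r − q) = ln(F/S)/T
ln(2744.17/2604.49) = ln(1.053630) = 0.052241
(r − q) = 0.052241 / (494/365) = 0.038599
q = r − ln(F/S)/T = 0.0549 − 0.038599 = 0.016301
q = 1.63%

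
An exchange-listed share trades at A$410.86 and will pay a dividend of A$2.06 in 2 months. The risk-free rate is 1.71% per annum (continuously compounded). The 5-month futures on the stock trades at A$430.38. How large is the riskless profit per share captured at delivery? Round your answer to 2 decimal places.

A$18.65 per share

PV(dividends) I = 2.06·e^(−0.0171·2/12) = 2.0541
Fair futures F* = (S − I)·e^(rT) = (410.86 − 2.0541)·e^0.007125 = 408.8059 × 1.007150 = 411.7289
Market A$430.38 > fair 411.7289: forward overpriced → cash-and-carry (borrow at r, buy the stock and collect the dividends, short the forward).
Profit at T = |F_mkt − F*| = |430.38 − 411.7289| = A$18.65 per share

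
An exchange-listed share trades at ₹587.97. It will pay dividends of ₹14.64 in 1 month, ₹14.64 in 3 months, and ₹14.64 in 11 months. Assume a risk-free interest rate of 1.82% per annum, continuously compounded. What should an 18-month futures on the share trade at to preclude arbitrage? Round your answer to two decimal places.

₹559.45

PV(dividends) I = 14.64·e^(−0.0182·1/12) + 14.64·e^(−0.0182·3/12) + 14.64·e^(−0.0182·11/12)
I = 14.6178 + 14.5735 + 14.3978 = 43.5891
F = (S − I)·e^(rT) = (587.97 − 43.5891) · e^(0.0182·18/12)
= 544.3809 · e^0.027300 = 544.3809 × 1.027676 = ₹559.45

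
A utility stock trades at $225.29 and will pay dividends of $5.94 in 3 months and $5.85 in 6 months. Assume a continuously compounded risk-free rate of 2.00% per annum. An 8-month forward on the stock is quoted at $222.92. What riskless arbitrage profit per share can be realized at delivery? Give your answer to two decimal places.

$6.47 per share

PV(dividends) I = 5.94·e^(−0.0200·3/12) + 5.85·e^(−0.0200·6/12) = 11.7022
Fair forward F* = (S − I)·e^(rT) = (225.29 − 11.7022)·e^0.013333 = 213.5878 × 1.013422 = 216.4546
Market $222.92 > fair 216.4546: forward overpriced → cash-and-carry (borrow at r, buy the stock and collect the dividends, short the forward).
Profit at T = |F_mkt − F*| = |222.92 − 216.4546| = $6.47 per share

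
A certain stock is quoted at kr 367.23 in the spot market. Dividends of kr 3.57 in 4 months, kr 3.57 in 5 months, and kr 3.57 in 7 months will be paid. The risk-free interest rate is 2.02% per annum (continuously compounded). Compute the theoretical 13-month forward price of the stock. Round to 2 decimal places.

PV(dividends) I = 3.57·e^(−0.0202·4/12) + 3.57·e^(−0.0202·5/12) + 3.57·e^(−0.0202·7/12)
I = 3.5460 + 3.5401 + 3.5282 = 10.6143
F = (S − I)·e^(rT) = (367.23 − 10.6143) · e^(0.0202·13/12)
= 356.6157 · e^0.021883 = 356.6157 × 1.022124 = kr 364.51

kr 364.51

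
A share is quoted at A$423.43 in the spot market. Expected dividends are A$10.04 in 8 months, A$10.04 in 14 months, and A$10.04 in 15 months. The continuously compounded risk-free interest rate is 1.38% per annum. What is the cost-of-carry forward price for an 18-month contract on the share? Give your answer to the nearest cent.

PV(dividends) I = 10.04·e^(−0.0138·8/12) + 10.04·e^(−0.0138·14/12) + 10.04·e^(−0.0138·15/12)
I = 9.9481 + 9.8797 + 9.8683 = 29.6961
F = (S − I)·e^(rT) = (423.43 − 29.6961) · e^(0.0138·18/12)
= 393.7339 · e^0.020700 = 393.7339 × 1.020916 = A$401.97

A$401.97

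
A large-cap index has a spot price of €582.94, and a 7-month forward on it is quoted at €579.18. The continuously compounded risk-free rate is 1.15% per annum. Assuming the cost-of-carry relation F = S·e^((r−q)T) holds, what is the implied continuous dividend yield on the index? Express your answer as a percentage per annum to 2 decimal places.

From F = S·e^((r−q)T): (r − q) = ln(F/S)/T
ln(579.18/582.94) = ln(0.993550) = -0.006471
(r − q) = -0.006471 / (7/12) = -0.011093
q = r − ln(F/S)/T = 0.0115 + 0.011093 = 0.022593
q = 2.26%

2.26%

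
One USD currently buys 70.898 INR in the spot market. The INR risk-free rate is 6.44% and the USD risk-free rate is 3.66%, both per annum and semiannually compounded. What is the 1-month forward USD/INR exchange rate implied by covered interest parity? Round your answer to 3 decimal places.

By covered interest parity, F = S · (1+r_INR/2)^(2T) / (1+r_USD/2)^(2T)
= 70.898 × 1.005296 / 1.003027 = 70.898 × 1.002262
F = 71.058 INR per USD

71.058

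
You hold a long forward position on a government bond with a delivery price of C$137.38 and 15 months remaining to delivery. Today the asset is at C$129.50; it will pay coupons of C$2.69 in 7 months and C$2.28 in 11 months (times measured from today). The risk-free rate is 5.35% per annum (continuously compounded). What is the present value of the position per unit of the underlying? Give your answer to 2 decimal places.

PV(remaining coupons) I = 2.69·e^(−0.0535·7/12) + 2.28·e^(−0.0535·11/12) = 4.7782
Current forward F = (S − I)·e^(rT) = (129.50 − 4.7782)·e^(0.0535·15/12) = 124.7218 × 1.069162 = 133.3478
Value (long) = (F − K)·e^(−rT) = (133.3478 − 137.38) × 0.935312 = -3.7714
Value = -C$3.77

-C$3.77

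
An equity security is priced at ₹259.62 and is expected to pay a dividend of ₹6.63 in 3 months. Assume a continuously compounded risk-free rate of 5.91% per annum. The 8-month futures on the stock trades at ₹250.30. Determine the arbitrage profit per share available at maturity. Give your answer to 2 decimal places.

₹12.96 per share

PV(dividends) I = 6.63·e^(−0.0591·3/12) = 6.5328
Fair futures F* = (S − I)·e^(rT) = (259.62 − 6.5328)·e^0.039400 = 253.0872 × 1.040186 = 263.2578
Market ₹250.30 < fair 263.2578: forward underpriced → reverse cash-and-carry (short the stock, invest proceeds at r, pay the dividends, go long the forward).
Profit at T = |F_mkt − F*| = |250.30 − 263.2578| = ₹12.96 per share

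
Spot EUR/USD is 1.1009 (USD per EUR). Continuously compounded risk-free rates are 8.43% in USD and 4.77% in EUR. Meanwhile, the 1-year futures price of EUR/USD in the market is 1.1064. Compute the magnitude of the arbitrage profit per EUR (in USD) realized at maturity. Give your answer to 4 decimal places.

Fair futures: F* = S·e^(carry·T), with carry = (r_USD − r_EUR) = 0.0843 − 0.0477 = 0.0366
F* = 1.1009 · e^(0.0366 × 12/12) = 1.1009 · e^0.036600 = 1.1009 × 1.037278 = 1.1419
Market 1.1064 < fair 1.1419: forward underpriced → reverse cash-and-carry (short spot, go long the forward).
At maturity, profit = |F_mkt − F*| = |1.1064 − 1.1419| = 0.0355 per EUR (in USD)

0.0355 per EUR (in USD)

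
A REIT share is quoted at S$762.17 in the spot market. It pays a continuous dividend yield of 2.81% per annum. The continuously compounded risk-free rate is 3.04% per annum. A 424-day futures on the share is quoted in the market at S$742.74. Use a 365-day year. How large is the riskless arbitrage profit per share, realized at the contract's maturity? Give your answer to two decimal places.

S$21.47 per share

Fair futures: F* = S·e^(carry·T), with carry = (r − q) = 0.0304 − 0.0281 = 0.0023
F* = 762.17 · e^(0.0023 × 424/365) = 762.17 · e^0.002672 = 762.17 × 1.002676 = S$764.2096
Market S$742.74 < fair S$764.2096: forward underpriced → reverse cash-and-carry (short spot, go long the forward).
At maturity, profit = |F_mkt − F*| = |742.74 − 764.2096| = S$21.47 per share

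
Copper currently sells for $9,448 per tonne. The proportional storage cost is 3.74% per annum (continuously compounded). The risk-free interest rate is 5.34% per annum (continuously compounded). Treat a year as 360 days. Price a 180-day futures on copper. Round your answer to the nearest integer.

$9,887 per tonne

Net carry = r + u − y = 0.0534 + 0.0374 − 0.0000 = 0.0908
F = S·e^((r+u−y)T) = 9448 · e^(0.0908 × 180/360) = 9448 · e^0.045400
= 9448 × 1.046446 = $9,887 per tonne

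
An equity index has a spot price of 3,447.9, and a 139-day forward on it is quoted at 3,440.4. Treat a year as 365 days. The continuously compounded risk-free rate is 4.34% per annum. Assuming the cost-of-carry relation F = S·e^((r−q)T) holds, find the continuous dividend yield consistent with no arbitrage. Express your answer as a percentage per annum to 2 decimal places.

From F = S·e^((r−q)T): (r − q) = ln(F/S)/T
ln(3440.4/3447.9) = ln(0.997825) = -0.002177
(r − q) = -0.002177 / (139/365) = -0.005717
q = r − ln(F/S)/T = 0.0434 + 0.005717 = 0.049117
q = 4.91%

4.91%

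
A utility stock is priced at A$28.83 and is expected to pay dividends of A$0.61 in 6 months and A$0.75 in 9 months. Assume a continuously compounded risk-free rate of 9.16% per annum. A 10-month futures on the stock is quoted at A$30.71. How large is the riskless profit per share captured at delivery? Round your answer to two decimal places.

PV(dividends) I = 0.61·e^(−0.0916·6/12) + 0.75·e^(−0.0916·9/12) = 1.2829
Fair futures F* = (S − I)·e^(rT) = (28.83 − 1.2829)·e^0.076333 = 27.5471 × 1.079322 = 29.7322
Market A$30.71 > fair 29.7322: forward overpriced → cash-and-carry (borrow at r, buy the stock and collect the dividends, short the forward).
Profit at T = |F_mkt − F*| = |30.71 − 29.7322| = A$0.98 per share

A$0.98 per share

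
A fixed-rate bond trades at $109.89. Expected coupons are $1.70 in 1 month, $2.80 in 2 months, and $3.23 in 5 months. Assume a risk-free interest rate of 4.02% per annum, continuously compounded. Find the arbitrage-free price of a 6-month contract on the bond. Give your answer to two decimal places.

$104.31

PV(coupons) I = 1.70·e^(−0.0402·1/12) + 2.80·e^(−0.0402·2/12) + 3.23·e^(−0.0402·5/12)
I = 1.6943 + 2.7813 + 3.1763 = 7.6519
F = (S − I)·e^(rT) = (109.89 − 7.6519) · e^(0.0402·6/12)
= 102.2381 · e^0.020100 = 102.2381 × 1.020303 = $104.31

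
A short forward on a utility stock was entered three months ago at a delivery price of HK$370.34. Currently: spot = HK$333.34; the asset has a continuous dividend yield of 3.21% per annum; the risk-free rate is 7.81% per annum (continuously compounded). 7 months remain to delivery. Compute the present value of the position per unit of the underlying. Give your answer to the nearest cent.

Current fair forward for the remaining 7 months: F = S·e^((r − q)·T), (r − q) = 0.0781 − 0.0321 = 0.0460
F = 333.34 · e^(0.0460 × 7/12) = 333.34 × 1.027197 = 342.4058
Value of long forward = (F − K)·e^(−rT) = (342.4058 − 370.34) · e^(−0.0781·7/12)
= -27.9342 × 0.955464 = -26.69
Short position value = −(long value) = HK$26.69

HK$26.69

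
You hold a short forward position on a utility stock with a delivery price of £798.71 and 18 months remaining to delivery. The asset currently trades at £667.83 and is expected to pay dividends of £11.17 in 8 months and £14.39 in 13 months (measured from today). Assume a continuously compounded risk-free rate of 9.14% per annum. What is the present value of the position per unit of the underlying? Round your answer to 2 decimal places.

£52.09

PV(remaining dividends) I = 11.17·e^(−0.0914·8/12) + 14.39·e^(−0.0914·13/12) = 23.5431
Current forward F = (S − I)·e^(rT) = (667.83 − 23.5431)·e^(0.0914·18/12) = 644.2869 × 1.146943 = 738.9603
Value (long) = (F − K)·e^(−rT) = (738.9603 − 798.71) × 0.871883 = -52.0947
Short position value = −(long value) = £52.09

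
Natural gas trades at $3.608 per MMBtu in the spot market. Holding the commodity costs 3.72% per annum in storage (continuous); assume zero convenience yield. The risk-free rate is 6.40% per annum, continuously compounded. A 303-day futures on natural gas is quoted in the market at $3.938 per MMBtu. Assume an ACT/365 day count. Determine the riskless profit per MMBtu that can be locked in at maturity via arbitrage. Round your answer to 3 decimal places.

$0.014 per MMBtu

Fair futures: F* = S·e^(carry·T), with carry = (r + u) = 0.0640 + 0.0372 = 0.1012
F* = 3.608 · e^(0.1012 × 303/365) = 3.608 · e^0.084010 = 3.608 × 1.087640 = $3.9242
Market $3.938 > fair $3.9242: forward overpriced → cash-and-carry (buy spot, short the forward).
At maturity, profit = |F_mkt − F*| = |3.938 − 3.9242| = $0.014 per MMBtu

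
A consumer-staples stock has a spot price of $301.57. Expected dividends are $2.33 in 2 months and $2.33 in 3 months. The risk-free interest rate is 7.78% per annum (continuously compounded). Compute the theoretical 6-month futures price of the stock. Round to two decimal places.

PV(dividends) I = 2.33·e^(−0.0778·2/12) + 2.33·e^(−0.0778·3/12)
I = 2.3000 + 2.2851 = 4.5851
F = (S − I)·e^(rT) = (301.57 − 4.5851) · e^(0.0778·6/12)
= 296.9849 · e^0.038900 = 296.9849 × 1.039667 = $308.77

$308.77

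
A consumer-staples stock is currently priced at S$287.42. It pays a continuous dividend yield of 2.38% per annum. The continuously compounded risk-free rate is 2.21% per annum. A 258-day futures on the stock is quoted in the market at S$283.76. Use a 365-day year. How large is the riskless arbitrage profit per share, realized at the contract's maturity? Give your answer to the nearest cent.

S$3.31 per share

Fair futures: F* = S·e^(carry·T), with carry = (r − q) = 0.0221 − 0.0238 = -0.0017
F* = 287.42 · e^(-0.0017 × 258/365) = 287.42 · e^-0.001202 = 287.42 × 0.998799 = S$287.0748
Market S$283.76 < fair S$287.0748: forward underpriced → reverse cash-and-carry (short spot, go long the forward).
At maturity, profit = |F_mkt − F*| = |283.76 − 287.0748| = S$3.31 per share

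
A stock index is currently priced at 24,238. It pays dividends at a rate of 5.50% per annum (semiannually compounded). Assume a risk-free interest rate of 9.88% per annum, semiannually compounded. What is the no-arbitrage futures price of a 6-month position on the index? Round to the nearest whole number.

24,755

F = S · (1+r/2)^(2T) / (1+q/2)^(2T)
= 24238 × 1.049400 / 1.027500 = 24238 × 1.021314
F = 24,755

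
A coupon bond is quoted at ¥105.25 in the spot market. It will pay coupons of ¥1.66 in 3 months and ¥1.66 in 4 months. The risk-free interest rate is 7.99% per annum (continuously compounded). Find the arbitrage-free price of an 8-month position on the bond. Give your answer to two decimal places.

PV(coupons) I = 1.66·e^(−0.0799·3/12) + 1.66·e^(−0.0799·4/12)
I = 1.6272 + 1.6164 = 3.2436
F = (S − I)·e^(rT) = (105.25 − 3.2436) · e^(0.0799·8/12)
= 102.0064 · e^0.053267 = 102.0064 × 1.054711 = ¥107.59

¥107.59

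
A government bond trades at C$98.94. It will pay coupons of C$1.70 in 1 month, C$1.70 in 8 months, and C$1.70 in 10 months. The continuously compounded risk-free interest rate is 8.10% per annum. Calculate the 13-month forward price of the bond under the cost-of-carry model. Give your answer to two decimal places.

C$102.68

PV(coupons) I = 1.70·e^(−0.0810·1/12) + 1.70·e^(−0.0810·8/12) + 1.70·e^(−0.0810·10/12)
I = 1.6886 + 1.6106 + 1.5890 = 4.8882
F = (S − I)·e^(rT) = (98.94 − 4.8882) · e^(0.0810·13/12)
= 94.0518 · e^0.087750 = 94.0518 × 1.091715 = C$102.68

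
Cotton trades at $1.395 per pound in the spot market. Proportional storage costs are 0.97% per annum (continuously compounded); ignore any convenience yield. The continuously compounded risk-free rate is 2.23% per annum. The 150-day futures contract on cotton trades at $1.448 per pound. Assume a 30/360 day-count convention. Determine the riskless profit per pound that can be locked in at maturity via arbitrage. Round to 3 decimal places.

Fair futures: F* = S·e^(carry·T), with carry = (r + u) = 0.0223 + 0.0097 = 0.0320
F* = 1.395 · e^(0.0320 × 150/360) = 1.395 · e^0.013333 = 1.395 × 1.013422 = $1.4137
Market $1.448 > fair $1.4137: forward overpriced → cash-and-carry (buy spot, short the forward).
At maturity, profit = |F_mkt − F*| = |1.448 − 1.4137| = $0.034 per pound

$0.034 per pound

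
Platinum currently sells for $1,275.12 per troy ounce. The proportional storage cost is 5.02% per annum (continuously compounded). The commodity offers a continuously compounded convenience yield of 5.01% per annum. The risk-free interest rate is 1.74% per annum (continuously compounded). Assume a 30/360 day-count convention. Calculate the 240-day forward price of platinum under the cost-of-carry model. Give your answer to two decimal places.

Net carry = r + u − y = 0.0174 + 0.0502 − 0.0501 = 0.0175
F = S·e^((r+u−y)T) = 1275.12 · e^(0.0175 × 240/360) = 1275.12 · e^0.01166667
= 1275.12 × 1.01173499 = $1,290.08 per troy ounce

$1,290.08 per troy ounce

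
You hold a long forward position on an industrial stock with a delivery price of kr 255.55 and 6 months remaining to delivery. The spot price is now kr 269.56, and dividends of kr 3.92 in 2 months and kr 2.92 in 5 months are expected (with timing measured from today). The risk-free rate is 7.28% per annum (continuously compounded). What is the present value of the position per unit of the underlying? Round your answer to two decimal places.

PV(remaining dividends) I = 3.92·e^(−0.0728·2/12) + 2.92·e^(−0.0728·5/12) = 6.7055
Current forward F = (S − I)·e^(rT) = (269.56 − 6.7055)·e^(0.0728·6/12) = 262.8545 × 1.037071 = 272.5988
Value (long) = (F − K)·e^(−rT) = (272.5988 − 255.55) × 0.964255 = 16.4394
Value = kr 16.44

kr 16.44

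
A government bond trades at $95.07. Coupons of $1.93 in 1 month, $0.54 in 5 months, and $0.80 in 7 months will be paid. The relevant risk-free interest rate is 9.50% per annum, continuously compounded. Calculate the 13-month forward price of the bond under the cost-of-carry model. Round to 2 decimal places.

$101.84

PV(coupons) I = 1.93·e^(−0.0950·1/12) + 0.54·e^(−0.0950·5/12) + 0.80·e^(−0.0950·7/12)
I = 1.9148 + 0.5190 + 0.7569 = 3.1907
F = (S − I)·e^(rT) = (95.07 − 3.1907) · e^(0.0950·13/12)
= 91.8793 · e^0.102917 = 91.8793 × 1.108399 = $101.84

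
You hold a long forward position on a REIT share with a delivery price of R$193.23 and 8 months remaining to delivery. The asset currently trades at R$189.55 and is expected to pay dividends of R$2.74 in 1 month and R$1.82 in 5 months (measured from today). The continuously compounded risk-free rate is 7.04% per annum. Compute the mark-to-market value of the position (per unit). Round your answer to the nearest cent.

R$0.69

PV(remaining dividends) I = 2.74·e^(−0.0704·1/12) + 1.82·e^(−0.0704·5/12) = 4.4914
Current forward F = (S − I)·e^(rT) = (189.55 − 4.4914)·e^(0.0704·8/12) = 185.0586 × 1.048052 = 193.9510
Value (long) = (F − K)·e^(−rT) = (193.9510 − 193.23) × 0.954151 = 0.6879
Value = R$0.69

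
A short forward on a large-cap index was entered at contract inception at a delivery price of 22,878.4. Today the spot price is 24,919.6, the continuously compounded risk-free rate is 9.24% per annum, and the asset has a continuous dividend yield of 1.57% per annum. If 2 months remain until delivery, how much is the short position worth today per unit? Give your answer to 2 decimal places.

Current fair forward for the remaining 2 months: F = S·e^((r − q)·T), (r − q) = 0.0924 − 0.0157 = 0.0767
F = 24919.6 · e^(0.0767 × 2/12) = 24919.6 × 1.01286539 = 25240.2004
Value of long forward = (F − K)·e^(−rT) = (25240.2004 − 22878.4) · e^(−0.0924·2/12)
= 2361.8004 × 0.98471797 = 2325.71
Short position value = −(long value) = -2325.71

-2325.71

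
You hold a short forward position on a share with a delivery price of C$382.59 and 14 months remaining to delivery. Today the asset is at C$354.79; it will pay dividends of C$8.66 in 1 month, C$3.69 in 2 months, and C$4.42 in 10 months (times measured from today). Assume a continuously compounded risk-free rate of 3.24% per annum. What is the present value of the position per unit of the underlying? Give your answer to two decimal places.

C$30.22

PV(remaining dividends) I = 8.66·e^(−0.0324·1/12) + 3.69·e^(−0.0324·2/12) + 4.42·e^(−0.0324·10/12) = 16.6090
Current forward F = (S − I)·e^(rT) = (354.79 − 16.6090)·e^(0.0324·14/12) = 338.1810 × 1.038524 = 351.2091
Value (long) = (F − K)·e^(−rT) = (351.2091 − 382.59) × 0.962906 = -30.2169
Short position value = −(long value) = C$30.22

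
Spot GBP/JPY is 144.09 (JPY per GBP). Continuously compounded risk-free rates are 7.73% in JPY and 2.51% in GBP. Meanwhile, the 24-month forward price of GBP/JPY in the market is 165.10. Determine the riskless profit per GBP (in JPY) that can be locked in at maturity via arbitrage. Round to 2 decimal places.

Fair forward: F* = S·e^(carry·T), with carry = (r_JPY − r_GBP) = 0.0773 − 0.0251 = 0.0522
F* = 144.09 · e^(0.0522 × 24/12) = 144.09 · e^0.104400 = 144.09 × 1.110044 = 159.9462
Market 165.10 > fair 159.9462: forward overpriced → cash-and-carry (buy spot, short the forward).
At maturity, profit = |F_mkt − F*| = |165.10 − 159.9462| = 5.15 per GBP (in JPY)

5.15 per GBP (in JPY)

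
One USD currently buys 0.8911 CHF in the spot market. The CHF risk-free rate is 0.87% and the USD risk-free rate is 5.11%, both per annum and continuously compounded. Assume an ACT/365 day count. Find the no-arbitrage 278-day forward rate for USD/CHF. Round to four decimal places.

0.8628

F = S·e^((r_CHF − r_USD)T) = 0.8911 · e^((0.0087 − 0.0511) × 278/365)
= 0.8911 · e^-0.032294 = 0.8911 × 0.968222
F = 0.8628 CHF per USD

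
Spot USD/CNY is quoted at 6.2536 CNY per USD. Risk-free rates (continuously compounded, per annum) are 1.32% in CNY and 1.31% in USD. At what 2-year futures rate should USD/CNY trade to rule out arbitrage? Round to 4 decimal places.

6.2549

F = S·e^((r_CNY − r_USD)T) = 6.2536 · e^((0.0132 − 0.0131) × 2)
= 6.2536 · e^0.000200 = 6.2536 × 1.000200
F = 6.2549 CNY per USD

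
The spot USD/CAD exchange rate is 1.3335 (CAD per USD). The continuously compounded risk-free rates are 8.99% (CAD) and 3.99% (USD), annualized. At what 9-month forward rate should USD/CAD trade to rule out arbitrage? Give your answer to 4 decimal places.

F = S·e^((r_CAD − r_USD)T) = 1.3335 · e^((0.0899 − 0.0399) × 9/12)
= 1.3335 · e^0.037500 = 1.3335 × 1.038212
F = 1.3845 CAD per USD

1.3845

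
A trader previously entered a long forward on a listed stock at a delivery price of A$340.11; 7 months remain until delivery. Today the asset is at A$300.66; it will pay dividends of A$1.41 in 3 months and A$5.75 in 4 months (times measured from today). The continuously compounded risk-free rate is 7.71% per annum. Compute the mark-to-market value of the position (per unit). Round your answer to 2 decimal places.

-A$31.48

PV(remaining dividends) I = 1.41·e^(−0.0771·3/12) + 5.75·e^(−0.0771·4/12) = 6.9872
Current forward F = (S − I)·e^(rT) = (300.66 − 6.9872)·e^(0.0771·7/12) = 293.6728 × 1.046002 = 307.1823
Value (long) = (F − K)·e^(−rT) = (307.1823 − 340.11) × 0.956021 = -31.4796
Value = -A$31.48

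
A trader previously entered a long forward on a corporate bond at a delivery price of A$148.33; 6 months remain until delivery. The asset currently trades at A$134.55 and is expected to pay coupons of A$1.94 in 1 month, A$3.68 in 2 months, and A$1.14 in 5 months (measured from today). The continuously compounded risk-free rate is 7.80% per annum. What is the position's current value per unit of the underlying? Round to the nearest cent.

PV(remaining coupons) I = 1.94·e^(−0.0780·1/12) + 3.68·e^(−0.0780·2/12) + 1.14·e^(−0.0780·5/12) = 6.6634
Current forward F = (S − I)·e^(rT) = (134.55 − 6.6634)·e^(0.0780·6/12) = 127.8866 × 1.039770 = 132.9727
Value (long) = (F − K)·e^(−rT) = (132.9727 − 148.33) × 0.961751 = -14.7699
Value = -A$14.77

-A$14.77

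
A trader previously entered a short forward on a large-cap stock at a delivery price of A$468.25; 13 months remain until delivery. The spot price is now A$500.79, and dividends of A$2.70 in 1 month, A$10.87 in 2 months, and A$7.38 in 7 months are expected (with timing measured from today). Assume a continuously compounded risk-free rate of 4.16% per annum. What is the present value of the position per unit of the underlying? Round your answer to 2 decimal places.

PV(remaining dividends) I = 2.70·e^(−0.0416·1/12) + 10.87·e^(−0.0416·2/12) + 7.38·e^(−0.0416·7/12) = 20.6886
Current forward F = (S − I)·e^(rT) = (500.79 − 20.6886)·e^(0.0416·13/12) = 480.1014 × 1.046098 = 502.2331
Value (long) = (F − K)·e^(−rT) = (502.2331 − 468.25) × 0.955934 = 32.4856
Short position value = −(long value) = -A$32.49

-A$32.49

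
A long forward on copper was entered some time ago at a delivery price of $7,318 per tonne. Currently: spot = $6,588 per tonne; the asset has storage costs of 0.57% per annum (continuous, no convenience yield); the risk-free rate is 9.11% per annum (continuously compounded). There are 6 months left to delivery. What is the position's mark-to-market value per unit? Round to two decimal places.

Current fair forward for the remaining 6 months: F = S·e^((r + u)·T), (r + u) = 0.0911 + 0.0057 = 0.0968
F = 6588 · e^(0.0968 × 6/12) = 6588 × 1.04959041 = 6914.7016
Value of long forward = (F − K)·e^(−rT) = (6914.7016 − 7318) · e^(−0.0911·6/12)
= -403.2984 × 0.95547183 = -385.34

-$385.34 per tonne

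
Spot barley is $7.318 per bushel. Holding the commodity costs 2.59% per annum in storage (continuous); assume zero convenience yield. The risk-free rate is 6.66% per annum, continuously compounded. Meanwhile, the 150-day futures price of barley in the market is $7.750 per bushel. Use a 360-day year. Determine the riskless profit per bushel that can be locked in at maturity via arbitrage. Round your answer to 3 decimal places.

$0.144 per bushel

Fair futures: F* = S·e^(carry·T), with carry = (r + u) = 0.0666 + 0.0259 = 0.0925
F* = 7.318 · e^(0.0925 × 150/360) = 7.318 · e^0.038542 = 7.318 × 1.039294 = $7.6056
Market $7.750 > fair $7.6056: forward overpriced → cash-and-carry (buy spot, short the forward).
At maturity, profit = |F_mkt − F*| = |7.750 − 7.6056| = $0.144 per bushel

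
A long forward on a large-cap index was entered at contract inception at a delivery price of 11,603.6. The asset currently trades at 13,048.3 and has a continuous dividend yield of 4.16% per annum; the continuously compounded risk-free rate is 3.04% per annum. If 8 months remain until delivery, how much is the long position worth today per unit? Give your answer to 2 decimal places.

1320.60

Current fair forward for the remaining 8 months: F = S·e^((r − q)·T), (r − q) = 0.0304 − 0.0416 = -0.0112
F = 13048.3 · e^(-0.0112 × 8/12) = 13048.3 × 0.99256114 = 12951.2355
Value of long forward = (F − K)·e^(−rT) = (12951.2355 − 11603.6) · e^(−0.0304·8/12)
= 1347.6355 × 0.97993732 = 1320.60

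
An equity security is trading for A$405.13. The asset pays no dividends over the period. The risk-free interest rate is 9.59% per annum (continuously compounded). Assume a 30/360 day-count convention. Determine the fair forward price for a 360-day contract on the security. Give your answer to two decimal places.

F = S·e^(rT) = 405.13 · e^(0.0959 × 360/360)
= 405.13 · e^0.095900 = 405.13 × 1.100649
F = A$445.91

A$445.91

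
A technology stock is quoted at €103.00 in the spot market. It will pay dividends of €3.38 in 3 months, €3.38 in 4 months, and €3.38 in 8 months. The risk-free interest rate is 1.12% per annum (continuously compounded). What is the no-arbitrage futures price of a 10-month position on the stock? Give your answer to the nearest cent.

PV(dividends) I = 3.38·e^(−0.0112·3/12) + 3.38·e^(−0.0112·4/12) + 3.38·e^(−0.0112·8/12)
I = 3.3705 + 3.3674 + 3.3549 = 10.0928
F = (S − I)·e^(rT) = (103.00 − 10.0928) · e^(0.0112·10/12)
= 92.9072 · e^0.009333 = 92.9072 × 1.009377 = €93.78

€93.78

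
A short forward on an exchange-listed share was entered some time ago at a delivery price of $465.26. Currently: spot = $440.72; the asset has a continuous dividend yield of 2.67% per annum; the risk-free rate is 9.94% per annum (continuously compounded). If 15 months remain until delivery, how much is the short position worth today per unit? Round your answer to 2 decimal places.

Current fair forward for the remaining 15 months: F = S·e^((r − q)·T), (r − q) = 0.0994 − 0.0267 = 0.0727
F = 440.72 · e^(0.0727 × 15/12) = 440.72 × 1.095132 = 482.6466
Value of long forward = (F − K)·e^(−rT) = (482.6466 − 465.26) · e^(−0.0994·15/12)
= 17.3866 × 0.883159 = 15.36
Short position value = −(long value) = -$15.36

-$15.36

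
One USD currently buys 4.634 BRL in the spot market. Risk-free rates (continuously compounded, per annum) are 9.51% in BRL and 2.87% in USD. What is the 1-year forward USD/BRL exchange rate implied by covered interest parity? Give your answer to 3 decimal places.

F = S·e^((r_BRL − r_USD)T) = 4.634 · e^((0.0951 − 0.0287) × 1)
= 4.634 · e^0.066400 = 4.634 × 1.068654
F = 4.952 BRL per USD

4.952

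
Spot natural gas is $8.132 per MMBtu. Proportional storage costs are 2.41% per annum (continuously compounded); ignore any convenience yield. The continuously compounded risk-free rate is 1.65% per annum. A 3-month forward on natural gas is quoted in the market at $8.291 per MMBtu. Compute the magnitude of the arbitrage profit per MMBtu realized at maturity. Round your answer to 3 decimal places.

Fair forward: F* = S·e^(carry·T), with carry = (r + u) = 0.0165 + 0.0241 = 0.0406
F* = 8.132 · e^(0.0406 × 3/12) = 8.132 · e^0.010150 = 8.132 × 1.010202 = $8.2150
Market $8.291 > fair $8.2150: forward overpriced → cash-and-carry (buy spot, short the forward).
At maturity, profit = |F_mkt − F*| = |8.291 − 8.2150| = $0.076 per MMBtu

$0.076 per MMBtu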